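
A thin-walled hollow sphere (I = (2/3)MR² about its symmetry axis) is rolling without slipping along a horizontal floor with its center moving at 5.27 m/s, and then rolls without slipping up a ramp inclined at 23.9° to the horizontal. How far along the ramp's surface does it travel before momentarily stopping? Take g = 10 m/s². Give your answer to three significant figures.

The moment of inertia is (2/3)MR², giving k ≡ I/(MR²) = 2/3.
Since it rolls without slipping, ω = v/R and KE = ½Mv² + ½Iω² = ½(1+k)Mv² = (5/6)Mv².
Setting this equal to Mgh gives the vertical rise h = (1+k)v₀²/(2g) = 1.667×5.27²/(2×10) = 2.314 m.
The distance along the slope is d = h/sinθ = 2.314/sin23.9° ≈ 5.71 m.

d ≈ 5.71 m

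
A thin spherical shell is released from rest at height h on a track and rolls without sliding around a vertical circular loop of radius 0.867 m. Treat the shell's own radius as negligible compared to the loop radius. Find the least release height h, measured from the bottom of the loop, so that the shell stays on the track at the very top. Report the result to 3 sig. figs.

h_min ≈ 2.46 m

Here I = (2/3)MR², so the shape factor k = I/(MR²) = 2/3.
At the top, contact is just lost when gravity alone supplies the centripetal force: Mg = Mv_top²/r, i.e. v_top² = gr.
With ω = v/R, the kinetic energy at speed v is ½(1+k)Mv² = (5/6)Mv².
Energy conservation from release (height h) to the top (height 2r): Mgh = Mg(2r) + (5/6)M·gr.
Thus h_min = 2r + (1+k)r/2 = r(2 + 1.667/2) = 0.867 × 2.833 ≈ 2.46 m.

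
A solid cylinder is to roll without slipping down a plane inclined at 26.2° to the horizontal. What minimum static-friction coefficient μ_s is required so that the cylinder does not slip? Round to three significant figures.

The moment of inertia is (1/2)MR², giving k ≡ I/(MR²) = 0.5.
Newton's second law down the slope: Mg sinθ − f = Ma. The torque equation fR = Iα (with α = a/R) gives f = kMa.
These give a = g sinθ/(1+k) and the required friction f = kMg sinθ/(1+k).
The normal force is N = Mg cosθ, so μ_min = f/N = k tanθ/(1+k).
μ_min = 0.5 × tan26.2° / 1.5 ≈ 0.164.

μ_min ≈ 0.164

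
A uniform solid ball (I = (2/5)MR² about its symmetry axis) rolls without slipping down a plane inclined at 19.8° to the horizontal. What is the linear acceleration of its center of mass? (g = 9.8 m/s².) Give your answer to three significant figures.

a ≈ 2.37 m/s²

Here I = (2/5)MR², so the shape factor k = I/(MR²) = 0.4.
Along the incline Mg sinθ − f = Ma, and torque about the center fR = Iα = kMR²(a/R) gives f = kMa.
Eliminating f: Mg sinθ = (1+k)Ma, so a = g sinθ/(1+k) = 9.8 × sin19.8° / 1.4 ≈ 2.37 m/s².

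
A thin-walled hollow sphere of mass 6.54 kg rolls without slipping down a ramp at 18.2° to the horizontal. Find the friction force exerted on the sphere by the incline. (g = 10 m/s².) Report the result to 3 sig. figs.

With I = (2/3)MR², the ratio k = I/(MR²) is 2/3.
Translational: Mg sinθ − f = Ma. Rotational about the CM: fR = Iα = kMRa, so f = kMa.
Combining, a = g sinθ/(1+k) and f = kMa = kMg sinθ/(1+k).
f = (2/3) × 6.54 × 10 × sin18.2° / 1.667 ≈ 8.17 N.

f ≈ 8.17 N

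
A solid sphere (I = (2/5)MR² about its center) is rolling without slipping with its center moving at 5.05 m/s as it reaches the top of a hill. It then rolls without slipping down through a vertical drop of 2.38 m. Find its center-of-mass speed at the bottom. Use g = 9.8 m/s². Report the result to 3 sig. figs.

v ≈ 7.67 m/s

With I = (2/5)MR², the ratio k = I/(MR²) is 0.4.
Rolling without slipping gives ω = v/R, so the total kinetic energy is ½Mv² + ½Iω² = ½(1+k)Mv² = (7/10)Mv².
Conserving energy between top and bottom: (7/10)Mv² = (7/10)Mv₀² + Mgh, hence v² = v₀² + 2gh/(1+k).
v = √(5.05² + 2×9.8×2.38/1.4) = √58.82 ≈ 7.67 m/s.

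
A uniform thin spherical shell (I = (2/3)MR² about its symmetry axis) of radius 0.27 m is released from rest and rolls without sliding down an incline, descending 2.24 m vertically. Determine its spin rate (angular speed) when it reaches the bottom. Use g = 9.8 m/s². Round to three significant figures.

Here I = (2/3)MR², so the shape factor k = I/(MR²) = 2/3.
Since it rolls without slipping, ω = v/R and KE = ½Mv² + ½Iω² = ½(1+k)Mv² = (5/6)Mv².
Energy conservation Mgh = ½(1+k)Mv² gives v = √(2gh/(1+k)) = √(2 × 9.8 × 2.24 / 1.667) = 5.132 m/s.
The angular speed follows from ω = v/R = 5.132/0.27 ≈ 19.0 rad/s.

ω ≈ 19.0 rad/s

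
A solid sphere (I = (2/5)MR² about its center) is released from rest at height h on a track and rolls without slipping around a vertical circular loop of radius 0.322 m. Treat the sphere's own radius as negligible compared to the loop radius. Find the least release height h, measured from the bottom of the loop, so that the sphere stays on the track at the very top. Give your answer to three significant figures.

For this body I = (2/5)MR², i.e. k = I/(MR²) = 0.4.
At the top, contact is just lost when gravity alone supplies the centripetal force: Mg = Mv_top²/r, i.e. v_top² = gr.
With ω = v/R, the kinetic energy at speed v is ½(1+k)Mv² = (7/10)Mv².
Energy conservation from release (height h) to the top (height 2r): Mgh = Mg(2r) + (7/10)M·gr.
Thus h_min = 2r + (1+k)r/2 = r(2 + 1.4/2) = 0.322 × 2.7 ≈ 0.869 m.

h_min ≈ 0.869 m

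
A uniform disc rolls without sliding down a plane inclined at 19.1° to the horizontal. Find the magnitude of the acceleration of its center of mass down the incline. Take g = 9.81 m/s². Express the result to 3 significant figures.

a ≈ 2.14 m/s²

For this body I = (1/2)MR², i.e. k = I/(MR²) = 0.5.
Newton's second law down the slope: Mg sinθ − f = Ma. The torque equation fR = Iα (with α = a/R) gives f = kMa.
Eliminating f: Mg sinθ = (1+k)Ma, so a = g sinθ/(1+k) = 9.81 × sin19.1° / 1.5 ≈ 2.14 m/s².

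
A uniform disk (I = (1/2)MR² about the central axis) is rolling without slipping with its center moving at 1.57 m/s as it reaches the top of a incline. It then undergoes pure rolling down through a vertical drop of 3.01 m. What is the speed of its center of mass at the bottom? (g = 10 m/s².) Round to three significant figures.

The moment of inertia is (1/2)MR², giving k ≡ I/(MR²) = 0.5.
Rolling without slipping gives ω = v/R, so the total kinetic energy is ½Mv² + ½Iω² = ½(1+k)Mv² = (3/4)Mv².
Energy conservation: (3/4)Mv₀² + Mgh = (3/4)Mv², so v² = v₀² + 2gh/(1+k).
v = √(1.57² + 2×10×3.01/1.5) = √42.6 ≈ 6.53 m/s.

v ≈ 6.53 m/s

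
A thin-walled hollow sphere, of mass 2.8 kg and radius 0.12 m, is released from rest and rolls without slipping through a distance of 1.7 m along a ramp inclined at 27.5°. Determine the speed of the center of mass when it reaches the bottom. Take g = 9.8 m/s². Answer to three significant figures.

Here I = (2/3)MR², so the shape factor k = I/(MR²) = 2/3.
The rolling condition ω = v/R makes the rotational term ½I(v/R)² = ½kMv², so KE_total = ½(1+k)Mv² = (5/6)Mv².
The vertical drop is h = L sinθ = 1.7 × sin27.5° = 0.785 m.
Energy conservation: Mgh = (5/6)Mv², so v = √(2gh/(1+k)) = √(2 × 9.8 × 0.785 / 1.667) ≈ 3.04 m/s.

v ≈ 3.04 m/s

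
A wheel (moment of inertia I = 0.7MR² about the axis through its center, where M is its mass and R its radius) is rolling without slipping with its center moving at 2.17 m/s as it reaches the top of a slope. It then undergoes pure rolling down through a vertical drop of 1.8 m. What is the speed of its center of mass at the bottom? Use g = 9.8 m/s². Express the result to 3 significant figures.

v ≈ 5.05 m/s

Here I = 0.7MR², so the shape factor k = I/(MR²) = 0.7.
Pure rolling means v = ωR; then KE = ½Mv² + ½I(v/R)² = ½(1+k)Mv² = (17/20)Mv².
Conserving energy between top and bottom: (17/20)Mv² = (17/20)Mv₀² + Mgh, hence v² = v₀² + 2gh/(1+k).
v = √(2.17² + 2×9.8×1.8/1.7) = √25.46 ≈ 5.05 m/s.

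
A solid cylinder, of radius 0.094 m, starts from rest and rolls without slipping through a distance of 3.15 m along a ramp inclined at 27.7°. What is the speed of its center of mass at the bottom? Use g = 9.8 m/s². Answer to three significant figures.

v ≈ 4.37 m/s

Here I = (1/2)MR², so the shape factor k = I/(MR²) = 0.5.
Since it rolls without slipping, ω = v/R and KE = ½Mv² + ½Iω² = ½(1+k)Mv² = (3/4)Mv².
The vertical drop is h = L sinθ = 3.15 × sin27.7° = 1.464 m.
Setting Mgh = (3/4)Mv² gives v = √(2gh/(1+k)) = √(2·9.8·1.464/1.5) ≈ 4.37 m/s.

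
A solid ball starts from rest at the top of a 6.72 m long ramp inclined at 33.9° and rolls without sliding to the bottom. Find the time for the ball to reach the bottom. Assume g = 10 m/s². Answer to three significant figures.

t ≈ 1.84 s

With I = (2/5)MR², the ratio k = I/(MR²) is 0.4.
Along the incline Mg sinθ − f = Ma, and torque about the center fR = Iα = kMR²(a/R) gives f = kMa.
Hence a = g sinθ/(1+k) = 10×sin33.9°/1.4 = 3.984 m/s².
With constant a from rest, t = √(2L/a) = √(2·6.72/3.984) ≈ 1.84 s.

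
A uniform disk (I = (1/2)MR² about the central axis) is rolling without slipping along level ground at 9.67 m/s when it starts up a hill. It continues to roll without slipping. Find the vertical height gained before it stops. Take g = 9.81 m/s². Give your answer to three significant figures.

The moment of inertia is (1/2)MR², giving k ≡ I/(MR²) = 0.5.
The rolling condition ω = v/R makes the rotational term ½I(v/R)² = ½kMv², so KE_total = ½(1+k)Mv² = (3/4)Mv².
At the top the kinetic energy is zero, so (3/4)Mv₀² = Mgh.
Thus h = (1+k)v₀²/(2g) = 1.5 × 9.67² / (2 × 9.81) ≈ 7.15 m.

h ≈ 7.15 m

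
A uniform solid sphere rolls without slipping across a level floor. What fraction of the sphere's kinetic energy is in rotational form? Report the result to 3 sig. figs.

fraction ≈ 0.286

For this body I = (2/5)MR², i.e. k = I/(MR²) = 0.4.
Since ω = v/R, the translational part is ½Mv² and the rotational part is ½I(v/R)² = ½kMv²; the total is ½(1+k)Mv².
The rotational fraction is therefore k/(1+k) = 0.4/1.4 ≈ 0.286.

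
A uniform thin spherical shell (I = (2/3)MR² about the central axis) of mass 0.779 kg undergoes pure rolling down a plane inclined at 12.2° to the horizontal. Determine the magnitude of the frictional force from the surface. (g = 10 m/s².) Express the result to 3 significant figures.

f ≈ 0.658 N

For this body I = (2/3)MR², i.e. k = I/(MR²) = 2/3.
Along the incline Mg sinθ − f = Ma, and torque about the center fR = Iα = kMR²(a/R) gives f = kMa.
Combining, a = g sinθ/(1+k) and f = kMa = kMg sinθ/(1+k).
f = (2/3) × 0.779 × 10 × sin12.2° / 1.667 ≈ 0.658 N.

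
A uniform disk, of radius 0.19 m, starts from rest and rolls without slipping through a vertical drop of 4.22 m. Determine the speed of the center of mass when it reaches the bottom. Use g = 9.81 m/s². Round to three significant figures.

The moment of inertia is (1/2)MR², giving k ≡ I/(MR²) = 0.5.
The rolling condition ω = v/R makes the rotational term ½I(v/R)² = ½kMv², so KE_total = ½(1+k)Mv² = (3/4)Mv².
Energy conservation: Mgh = (3/4)Mv², so v = √(2gh/(1+k)) = √(2 × 9.81 × 4.22 / 1.5) ≈ 7.43 m/s.

v ≈ 7.43 m/s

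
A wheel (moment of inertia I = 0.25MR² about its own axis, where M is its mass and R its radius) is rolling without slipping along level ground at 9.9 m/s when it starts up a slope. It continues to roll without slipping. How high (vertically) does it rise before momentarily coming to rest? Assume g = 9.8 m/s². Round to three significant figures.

For this body I = 0.25MR², i.e. k = I/(MR²) = 0.25.
The rolling condition ω = v/R makes the rotational term ½I(v/R)² = ½kMv², so KE_total = ½(1+k)Mv² = (5/8)Mv².
All of this converts to potential energy at the highest point: (5/8)Mv₀² = Mgh.
Thus h = (1+k)v₀²/(2g) = 1.25 × 9.9² / (2 × 9.8) ≈ 6.25 m.

h ≈ 6.25 m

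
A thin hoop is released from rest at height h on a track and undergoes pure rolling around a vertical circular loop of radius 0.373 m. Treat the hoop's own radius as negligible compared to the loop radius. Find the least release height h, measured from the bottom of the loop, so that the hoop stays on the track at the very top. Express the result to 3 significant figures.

h_min ≈ 1.12 m

Here I = MR², so the shape factor k = I/(MR²) = 1.
At the top of the loop, the minimum-contact condition is Mg = Mv_top²/r, so v_top² = gr.
With ω = v/R, the kinetic energy at speed v is ½(1+k)Mv² = Mv².
Energy conservation from release (height h) to the top (height 2r): Mgh = Mg(2r) + M·gr.
Thus h_min = 2r + (1+k)r/2 = r(2 + 2/2) = 0.373 × 3 ≈ 1.12 m.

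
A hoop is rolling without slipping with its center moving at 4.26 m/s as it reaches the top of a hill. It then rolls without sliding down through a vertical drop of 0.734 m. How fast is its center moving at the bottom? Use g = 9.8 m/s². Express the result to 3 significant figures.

v ≈ 5.03 m/s

The moment of inertia is MR², giving k ≡ I/(MR²) = 1.
Pure rolling means v = ωR; then KE = ½Mv² + ½I(v/R)² = ½(1+k)Mv² = Mv².
Conserving energy between top and bottom: Mv² = Mv₀² + Mgh, hence v² = v₀² + 2gh/(1+k).
v = √(4.26² + 2×9.8×0.734/2) = √25.34 ≈ 5.03 m/s.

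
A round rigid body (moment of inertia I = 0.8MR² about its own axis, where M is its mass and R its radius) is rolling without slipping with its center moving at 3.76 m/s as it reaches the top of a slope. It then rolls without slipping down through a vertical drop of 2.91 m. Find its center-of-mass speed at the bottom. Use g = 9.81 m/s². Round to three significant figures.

v ≈ 6.77 m/s

The moment of inertia is 0.8MR², giving k ≡ I/(MR²) = 0.8.
The rolling condition ω = v/R makes the rotational term ½I(v/R)² = ½kMv², so KE_total = ½(1+k)Mv² = (9/10)Mv².
Conserving energy between top and bottom: (9/10)Mv² = (9/10)Mv₀² + Mgh, hence v² = v₀² + 2gh/(1+k).
v = √(3.76² + 2×9.81×2.91/1.8) = √45.86 ≈ 6.77 m/s.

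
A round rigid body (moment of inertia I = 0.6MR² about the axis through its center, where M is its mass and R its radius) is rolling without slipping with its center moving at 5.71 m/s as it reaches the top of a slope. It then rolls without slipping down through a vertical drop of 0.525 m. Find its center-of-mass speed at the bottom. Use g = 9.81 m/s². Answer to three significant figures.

v ≈ 6.25 m/s

For this body I = 0.6MR², i.e. k = I/(MR²) = 0.6.
Pure rolling means v = ωR; then KE = ½Mv² + ½I(v/R)² = ½(1+k)Mv² = (4/5)Mv².
Energy conservation: (4/5)Mv₀² + Mgh = (4/5)Mv², so v² = v₀² + 2gh/(1+k).
v = √(5.71² + 2×9.81×0.525/1.6) = √39.04 ≈ 6.25 m/s.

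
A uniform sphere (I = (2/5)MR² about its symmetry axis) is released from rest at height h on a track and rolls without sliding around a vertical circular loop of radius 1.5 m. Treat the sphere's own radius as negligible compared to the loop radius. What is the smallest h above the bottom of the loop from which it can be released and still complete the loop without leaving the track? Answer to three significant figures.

h_min ≈ 4.05 m

The moment of inertia is (2/5)MR², giving k ≡ I/(MR²) = 0.4.
At the top, contact is just lost when gravity alone supplies the centripetal force: Mg = Mv_top²/r, i.e. v_top² = gr.
With ω = v/R, the kinetic energy at speed v is ½(1+k)Mv² = (7/10)Mv².
Energy conservation from release (height h) to the top (height 2r): Mgh = Mg(2r) + (7/10)M·gr.
Thus h_min = 2r + (1+k)r/2 = r(2 + 1.4/2) = 1.5 × 2.7 ≈ 4.05 m.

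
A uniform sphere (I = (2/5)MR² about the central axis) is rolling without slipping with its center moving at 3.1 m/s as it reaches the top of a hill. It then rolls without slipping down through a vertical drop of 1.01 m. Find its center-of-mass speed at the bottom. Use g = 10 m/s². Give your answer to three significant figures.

Here I = (2/5)MR², so the shape factor k = I/(MR²) = 0.4.
Since it rolls without slipping, ω = v/R and KE = ½Mv² + ½Iω² = ½(1+k)Mv² = (7/10)Mv².
Energy conservation: (7/10)Mv₀² + Mgh = (7/10)Mv², so v² = v₀² + 2gh/(1+k).
v = √(3.1² + 2×10×1.01/1.4) = √24.04 ≈ 4.90 m/s.

v ≈ 4.90 m/s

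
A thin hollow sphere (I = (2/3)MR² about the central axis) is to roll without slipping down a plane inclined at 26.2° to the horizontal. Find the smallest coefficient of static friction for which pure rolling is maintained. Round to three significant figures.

μ_min ≈ 0.197

For this body I = (2/3)MR², i.e. k = I/(MR²) = 2/3.
Along the incline Mg sinθ − f = Ma, and torque about the center fR = Iα = kMR²(a/R) gives f = kMa.
These give a = g sinθ/(1+k) and the required friction f = kMg sinθ/(1+k).
With N = Mg cosθ, the no-slip condition f ≤ μN gives μ_min = f/N = k tanθ/(1+k).
μ_min = (2/3) × tan26.2° / 1.667 ≈ 0.197.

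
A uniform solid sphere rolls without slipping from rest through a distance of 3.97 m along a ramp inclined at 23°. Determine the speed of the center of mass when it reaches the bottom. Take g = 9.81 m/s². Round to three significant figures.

For this body I = (2/5)MR², i.e. k = I/(MR²) = 0.4.
Pure rolling means v = ωR; then KE = ½Mv² + ½I(v/R)² = ½(1+k)Mv² = (7/10)Mv².
The vertical drop is h = L sinθ = 3.97 × sin23° = 1.551 m.
Energy conservation: Mgh = (7/10)Mv², so v = √(2gh/(1+k)) = √(2 × 9.81 × 1.551 / 1.4) ≈ 4.66 m/s.

v ≈ 4.66 m/s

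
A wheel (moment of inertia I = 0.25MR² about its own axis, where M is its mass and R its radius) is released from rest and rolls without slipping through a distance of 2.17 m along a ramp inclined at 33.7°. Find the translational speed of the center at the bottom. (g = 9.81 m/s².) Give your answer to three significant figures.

v ≈ 4.35 m/s

The moment of inertia is 0.25MR², giving k ≡ I/(MR²) = 0.25.
Pure rolling means v = ωR; then KE = ½Mv² + ½I(v/R)² = ½(1+k)Mv² = (5/8)Mv².
The vertical drop is h = L sinθ = 2.17 × sin33.7° = 1.204 m.
Energy conservation: Mgh = (5/8)Mv², so v = √(2gh/(1+k)) = √(2 × 9.81 × 1.204 / 1.25) ≈ 4.35 m/s.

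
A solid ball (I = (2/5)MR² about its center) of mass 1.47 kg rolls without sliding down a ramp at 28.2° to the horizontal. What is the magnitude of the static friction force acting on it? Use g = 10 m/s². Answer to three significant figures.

f ≈ 1.98 N

For this body I = (2/5)MR², i.e. k = I/(MR²) = 0.4.
Newton's second law down the slope: Mg sinθ − f = Ma. The torque equation fR = Iα (with α = a/R) gives f = kMa.
Combining, a = g sinθ/(1+k) and f = kMa = kMg sinθ/(1+k).
f = 0.4 × 1.47 × 10 × sin28.2° / 1.4 ≈ 1.98 N.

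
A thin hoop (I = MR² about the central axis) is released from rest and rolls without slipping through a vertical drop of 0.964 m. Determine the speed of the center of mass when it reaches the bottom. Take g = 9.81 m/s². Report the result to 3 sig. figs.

v ≈ 3.08 m/s

With I = MR², the ratio k = I/(MR²) is 1.
The rolling condition ω = v/R makes the rotational term ½I(v/R)² = ½kMv², so KE_total = ½(1+k)Mv² = Mv².
Energy conservation: Mgh = Mv², so v = √(2gh/(1+k)) = √(2 × 9.81 × 0.964 / 2) ≈ 3.08 m/s.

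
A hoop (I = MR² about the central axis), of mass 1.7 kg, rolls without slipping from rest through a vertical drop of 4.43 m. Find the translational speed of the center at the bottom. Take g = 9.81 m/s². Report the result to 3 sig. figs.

With I = MR², the ratio k = I/(MR²) is 1.
The rolling condition ω = v/R makes the rotational term ½I(v/R)² = ½kMv², so KE_total = ½(1+k)Mv² = Mv².
Energy conservation: Mgh = Mv², so v = √(2gh/(1+k)) = √(2 × 9.81 × 4.43 / 2) ≈ 6.59 m/s.

v ≈ 6.59 m/s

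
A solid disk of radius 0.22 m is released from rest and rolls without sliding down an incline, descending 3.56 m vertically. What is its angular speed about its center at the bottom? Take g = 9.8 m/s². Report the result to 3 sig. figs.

ω ≈ 31.0 rad/s

For this body I = (1/2)MR², i.e. k = I/(MR²) = 0.5.
Since it rolls without slipping, ω = v/R and KE = ½Mv² + ½Iω² = ½(1+k)Mv² = (3/4)Mv².
Energy conservation Mgh = ½(1+k)Mv² gives v = √(2gh/(1+k)) = √(2 × 9.8 × 3.56 / 1.5) = 6.82 m/s.
The angular speed follows from ω = v/R = 6.82/0.22 ≈ 31.0 rad/s.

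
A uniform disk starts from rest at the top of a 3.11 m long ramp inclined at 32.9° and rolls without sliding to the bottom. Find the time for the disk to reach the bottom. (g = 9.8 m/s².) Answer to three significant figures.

t ≈ 1.32 s

For this body I = (1/2)MR², i.e. k = I/(MR²) = 0.5.
Newton's second law down the slope: Mg sinθ − f = Ma. The torque equation fR = Iα (with α = a/R) gives f = kMa.
Hence a = g sinθ/(1+k) = 9.8×sin32.9°/1.5 = 3.549 m/s².
Starting from rest, L = ½at², so t = √(2L/a) = √(2×3.11/3.549) ≈ 1.32 s.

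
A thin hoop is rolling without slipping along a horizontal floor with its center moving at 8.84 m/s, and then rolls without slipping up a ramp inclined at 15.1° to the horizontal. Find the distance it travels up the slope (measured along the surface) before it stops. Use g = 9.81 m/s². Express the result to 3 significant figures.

d ≈ 30.6 m

The moment of inertia is MR², giving k ≡ I/(MR²) = 1.
Rolling without slipping gives ω = v/R, so the total kinetic energy is ½Mv² + ½Iω² = ½(1+k)Mv² = Mv².
Setting this equal to Mgh gives the vertical rise h = (1+k)v₀²/(2g) = 2×8.84²/(2×9.81) = 7.966 m.
The distance along the slope is d = h/sinθ = 7.966/sin15.1° ≈ 30.6 m.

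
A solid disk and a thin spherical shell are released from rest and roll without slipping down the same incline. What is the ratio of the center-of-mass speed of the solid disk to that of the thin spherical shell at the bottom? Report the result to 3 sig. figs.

v_ratio ≈ 1.05

Each satisfies Mgh = ½(1+k)Mv² with k = I/(MR²), so v ∝ 1/√(1+k).
For the solid disk k = 0.5; for the thin spherical shell k = 2/3.
v₁/v₂ = √((1+k₂)/(1+k₁)) = √(1.667/1.5) ≈ 1.05.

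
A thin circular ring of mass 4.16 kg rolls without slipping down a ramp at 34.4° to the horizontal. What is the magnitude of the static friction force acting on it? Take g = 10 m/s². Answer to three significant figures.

For this body I = MR², i.e. k = I/(MR²) = 1.
Along the incline Mg sinθ − f = Ma, and torque about the center fR = Iα = kMR²(a/R) gives f = kMa.
Combining, a = g sinθ/(1+k) and f = kMa = kMg sinθ/(1+k).
f = 1 × 4.16 × 10 × sin34.4° / 2 ≈ 11.8 N.

f ≈ 11.8 N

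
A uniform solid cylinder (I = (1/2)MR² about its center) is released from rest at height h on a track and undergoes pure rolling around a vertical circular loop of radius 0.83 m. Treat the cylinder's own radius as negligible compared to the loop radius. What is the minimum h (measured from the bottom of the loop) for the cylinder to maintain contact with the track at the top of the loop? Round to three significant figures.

h_min ≈ 2.28 m

For this body I = (1/2)MR², i.e. k = I/(MR²) = 0.5.
At the top of the loop, the minimum-contact condition is Mg = Mv_top²/r, so v_top² = gr.
With ω = v/R, the kinetic energy at speed v is ½(1+k)Mv² = (3/4)Mv².
Energy conservation from release (height h) to the top (height 2r): Mgh = Mg(2r) + (3/4)M·gr.
Thus h_min = 2r + (1+k)r/2 = r(2 + 1.5/2) = 0.83 × 2.75 ≈ 2.28 m.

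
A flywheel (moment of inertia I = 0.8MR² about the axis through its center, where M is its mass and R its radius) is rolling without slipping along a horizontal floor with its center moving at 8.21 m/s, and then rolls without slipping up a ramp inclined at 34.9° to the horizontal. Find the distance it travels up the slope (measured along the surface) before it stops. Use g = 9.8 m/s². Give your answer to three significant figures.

Here I = 0.8MR², so the shape factor k = I/(MR²) = 0.8.
Rolling without slipping gives ω = v/R, so the total kinetic energy is ½Mv² + ½Iω² = ½(1+k)Mv² = (9/10)Mv².
Setting this equal to Mgh gives the vertical rise h = (1+k)v₀²/(2g) = 1.8×8.21²/(2×9.8) = 6.19 m.
Along the incline, d = h/sinθ = 6.19/sin34.9° ≈ 10.8 m.

d ≈ 10.8 m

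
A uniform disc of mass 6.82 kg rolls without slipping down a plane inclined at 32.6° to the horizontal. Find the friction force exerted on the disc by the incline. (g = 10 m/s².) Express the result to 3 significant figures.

f ≈ 12.2 N

With I = (1/2)MR², the ratio k = I/(MR²) is 0.5.
Newton's second law down the slope: Mg sinθ − f = Ma. The torque equation fR = Iα (with α = a/R) gives f = kMa.
Combining, a = g sinθ/(1+k) and f = kMa = kMg sinθ/(1+k).
f = 0.5 × 6.82 × 10 × sin32.6° / 1.5 ≈ 12.2 N.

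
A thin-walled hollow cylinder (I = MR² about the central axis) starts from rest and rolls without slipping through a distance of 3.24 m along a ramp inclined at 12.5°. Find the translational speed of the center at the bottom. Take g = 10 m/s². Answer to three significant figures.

v ≈ 2.65 m/s

The moment of inertia is MR², giving k ≡ I/(MR²) = 1.
Pure rolling means v = ωR; then KE = ½Mv² + ½I(v/R)² = ½(1+k)Mv² = Mv².
The vertical drop is h = L sinθ = 3.24 × sin12.5° = 0.7013 m.
Setting Mgh = Mv² gives v = √(2gh/(1+k)) = √(2·10·0.7013/2) ≈ 2.65 m/s.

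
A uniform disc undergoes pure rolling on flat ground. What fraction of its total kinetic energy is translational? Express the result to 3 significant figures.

The moment of inertia is (1/2)MR², giving k ≡ I/(MR²) = 0.5.
With ω = v/R, KE_trans = ½Mv² and KE_rot = ½Iω² = ½kMv², so KE_total = ½(1+k)Mv².
The translational fraction is therefore 1/(1+k) = 1/1.5 ≈ 0.667.

fraction ≈ 0.667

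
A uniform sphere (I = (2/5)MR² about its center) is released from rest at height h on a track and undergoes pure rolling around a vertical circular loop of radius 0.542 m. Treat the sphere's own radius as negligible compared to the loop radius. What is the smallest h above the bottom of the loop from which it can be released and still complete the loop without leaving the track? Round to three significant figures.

With I = (2/5)MR², the ratio k = I/(MR²) is 0.4.
At the top, contact is just lost when gravity alone supplies the centripetal force: Mg = Mv_top²/r, i.e. v_top² = gr.
With ω = v/R, the kinetic energy at speed v is ½(1+k)Mv² = (7/10)Mv².
Energy conservation from release (height h) to the top (height 2r): Mgh = Mg(2r) + (7/10)M·gr.
Thus h_min = 2r + (1+k)r/2 = r(2 + 1.4/2) = 0.542 × 2.7 ≈ 1.46 m.

h_min ≈ 1.46 m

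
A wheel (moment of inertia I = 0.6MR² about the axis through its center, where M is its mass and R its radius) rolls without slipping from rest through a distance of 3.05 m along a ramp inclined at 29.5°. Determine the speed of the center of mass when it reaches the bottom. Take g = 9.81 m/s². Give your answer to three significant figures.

v ≈ 4.29 m/s

The moment of inertia is 0.6MR², giving k ≡ I/(MR²) = 0.6.
Pure rolling means v = ωR; then KE = ½Mv² + ½I(v/R)² = ½(1+k)Mv² = (4/5)Mv².
The vertical drop is h = L sinθ = 3.05 × sin29.5° = 1.502 m.
Energy conservation: Mgh = (4/5)Mv², so v = √(2gh/(1+k)) = √(2 × 9.81 × 1.502 / 1.6) ≈ 4.29 m/s.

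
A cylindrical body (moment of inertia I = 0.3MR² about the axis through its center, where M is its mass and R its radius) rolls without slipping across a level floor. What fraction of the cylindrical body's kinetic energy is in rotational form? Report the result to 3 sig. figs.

fraction ≈ 0.231

The moment of inertia is 0.3MR², giving k ≡ I/(MR²) = 0.3.
Since ω = v/R, the translational part is ½Mv² and the rotational part is ½I(v/R)² = ½kMv²; the total is ½(1+k)Mv².
The rotational fraction is therefore k/(1+k) = 0.3/1.3 ≈ 0.231.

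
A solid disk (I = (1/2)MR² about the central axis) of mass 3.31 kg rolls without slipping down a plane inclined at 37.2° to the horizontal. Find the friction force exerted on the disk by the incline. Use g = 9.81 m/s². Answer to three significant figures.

The moment of inertia is (1/2)MR², giving k ≡ I/(MR²) = 0.5.
Translational: Mg sinθ − f = Ma. Rotational about the CM: fR = Iα = kMRa, so f = kMa.
Combining, a = g sinθ/(1+k) and f = kMa = kMg sinθ/(1+k).
f = 0.5 × 3.31 × 9.81 × sin37.2° / 1.5 ≈ 6.54 N.

f ≈ 6.54 N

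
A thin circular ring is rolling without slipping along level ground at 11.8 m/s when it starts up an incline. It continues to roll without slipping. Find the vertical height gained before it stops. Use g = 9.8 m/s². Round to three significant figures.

h ≈ 14.2 m

The moment of inertia is MR², giving k ≡ I/(MR²) = 1.
Since it rolls without slipping, ω = v/R and KE = ½Mv² + ½Iω² = ½(1+k)Mv² = Mv².
All of this converts to potential energy at the highest point: Mv₀² = Mgh.
Thus h = (1+k)v₀²/(2g) = 2 × 11.8² / (2 × 9.8) ≈ 14.2 m.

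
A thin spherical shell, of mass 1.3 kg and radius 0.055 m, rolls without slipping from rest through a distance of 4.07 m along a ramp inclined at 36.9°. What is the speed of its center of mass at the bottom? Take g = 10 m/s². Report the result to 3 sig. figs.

With I = (2/3)MR², the ratio k = I/(MR²) is 2/3.
Pure rolling means v = ωR; then KE = ½Mv² + ½I(v/R)² = ½(1+k)Mv² = (5/6)Mv².
The vertical drop is h = L sinθ = 4.07 × sin36.9° = 2.444 m.
Energy conservation: Mgh = (5/6)Mv², so v = √(2gh/(1+k)) = √(2 × 10 × 2.444 / 1.667) ≈ 5.42 m/s.

v ≈ 5.42 m/s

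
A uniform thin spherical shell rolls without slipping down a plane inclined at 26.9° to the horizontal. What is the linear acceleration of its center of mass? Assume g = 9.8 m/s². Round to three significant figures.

The moment of inertia is (2/3)MR², giving k ≡ I/(MR²) = 2/3.
Newton's second law down the slope: Mg sinθ − f = Ma. The torque equation fR = Iα (with α = a/R) gives f = kMa.
Eliminating f: Mg sinθ = (1+k)Ma, so a = g sinθ/(1+k) = 9.8 × sin26.9° / 1.667 ≈ 2.66 m/s².

a ≈ 2.66 m/s²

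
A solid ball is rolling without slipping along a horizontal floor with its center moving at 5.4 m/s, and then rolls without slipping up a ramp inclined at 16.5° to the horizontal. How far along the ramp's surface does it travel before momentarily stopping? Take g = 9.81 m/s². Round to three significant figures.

d ≈ 7.33 m

With I = (2/5)MR², the ratio k = I/(MR²) is 0.4.
Since it rolls without slipping, ω = v/R and KE = ½Mv² + ½Iω² = ½(1+k)Mv² = (7/10)Mv².
Setting this equal to Mgh gives the vertical rise h = (1+k)v₀²/(2g) = 1.4×5.4²/(2×9.81) = 2.081 m.
The distance along the slope is d = h/sinθ = 2.081/sin16.5° ≈ 7.33 m.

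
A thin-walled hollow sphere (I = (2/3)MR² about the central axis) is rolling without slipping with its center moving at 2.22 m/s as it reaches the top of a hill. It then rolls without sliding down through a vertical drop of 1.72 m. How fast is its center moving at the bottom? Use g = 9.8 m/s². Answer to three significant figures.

v ≈ 5.02 m/s

Here I = (2/3)MR², so the shape factor k = I/(MR²) = 2/3.
Rolling without slipping gives ω = v/R, so the total kinetic energy is ½Mv² + ½Iω² = ½(1+k)Mv² = (5/6)Mv².
Conserving energy between top and bottom: (5/6)Mv² = (5/6)Mv₀² + Mgh, hence v² = v₀² + 2gh/(1+k).
v = √(2.22² + 2×9.8×1.72/1.667) = √25.16 ≈ 5.02 m/s.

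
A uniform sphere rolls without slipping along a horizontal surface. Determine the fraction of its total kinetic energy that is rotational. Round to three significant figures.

fraction ≈ 0.286

For this body I = (2/5)MR², i.e. k = I/(MR²) = 0.4.
Since ω = v/R, the translational part is ½Mv² and the rotational part is ½I(v/R)² = ½kMv²; the total is ½(1+k)Mv².
The rotational fraction is therefore k/(1+k) = 0.4/1.4 ≈ 0.286.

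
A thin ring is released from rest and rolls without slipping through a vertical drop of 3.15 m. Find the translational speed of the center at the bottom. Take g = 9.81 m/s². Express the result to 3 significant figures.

v ≈ 5.56 m/s

With I = MR², the ratio k = I/(MR²) is 1.
The rolling condition ω = v/R makes the rotational term ½I(v/R)² = ½kMv², so KE_total = ½(1+k)Mv² = Mv².
Energy conservation: Mgh = Mv², so v = √(2gh/(1+k)) = √(2 × 9.81 × 3.15 / 2) ≈ 5.56 m/s.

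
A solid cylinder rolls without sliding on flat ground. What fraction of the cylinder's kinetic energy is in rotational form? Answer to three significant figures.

fraction ≈ 0.333

With I = (1/2)MR², the ratio k = I/(MR²) is 0.5.
With ω = v/R, KE_trans = ½Mv² and KE_rot = ½Iω² = ½kMv², so KE_total = ½(1+k)Mv².
The rotational fraction is therefore k/(1+k) = 0.5/1.5 ≈ 0.333.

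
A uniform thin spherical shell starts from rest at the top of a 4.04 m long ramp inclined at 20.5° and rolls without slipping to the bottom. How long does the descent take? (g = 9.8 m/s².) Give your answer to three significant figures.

t ≈ 1.98 s

For this body I = (2/3)MR², i.e. k = I/(MR²) = 2/3.
Translational: Mg sinθ − f = Ma. Rotational about the CM: fR = Iα = kMRa, so f = kMa.
Hence a = g sinθ/(1+k) = 9.8×sin20.5°/1.667 = 2.059 m/s².
With constant a from rest, t = √(2L/a) = √(2·4.04/2.059) ≈ 1.98 s.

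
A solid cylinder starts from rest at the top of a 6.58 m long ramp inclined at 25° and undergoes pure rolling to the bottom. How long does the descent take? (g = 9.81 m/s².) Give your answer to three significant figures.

t ≈ 2.18 s

For this body I = (1/2)MR², i.e. k = I/(MR²) = 0.5.
Along the incline Mg sinθ − f = Ma, and torque about the center fR = Iα = kMR²(a/R) gives f = kMa.
Hence a = g sinθ/(1+k) = 9.81×sin25°/1.5 = 2.764 m/s².
With constant a from rest, t = √(2L/a) = √(2·6.58/2.764) ≈ 2.18 s.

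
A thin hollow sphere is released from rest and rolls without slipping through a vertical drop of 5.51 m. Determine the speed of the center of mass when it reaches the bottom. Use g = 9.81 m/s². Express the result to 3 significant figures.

v ≈ 8.05 m/s

With I = (2/3)MR², the ratio k = I/(MR²) is 2/3.
Since it rolls without slipping, ω = v/R and KE = ½Mv² + ½Iω² = ½(1+k)Mv² = (5/6)Mv².
Energy conservation: Mgh = (5/6)Mv², so v = √(2gh/(1+k)) = √(2 × 9.81 × 5.51 / 1.667) ≈ 8.05 m/s.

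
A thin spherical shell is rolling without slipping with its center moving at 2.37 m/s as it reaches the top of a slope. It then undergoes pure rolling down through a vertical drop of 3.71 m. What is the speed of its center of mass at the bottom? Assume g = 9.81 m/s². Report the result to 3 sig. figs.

v ≈ 7.02 m/s

For this body I = (2/3)MR², i.e. k = I/(MR²) = 2/3.
Rolling without slipping gives ω = v/R, so the total kinetic energy is ½Mv² + ½Iω² = ½(1+k)Mv² = (5/6)Mv².
Energy conservation: (5/6)Mv₀² + Mgh = (5/6)Mv², so v² = v₀² + 2gh/(1+k).
v = √(2.37² + 2×9.81×3.71/1.667) = √49.29 ≈ 7.02 m/s.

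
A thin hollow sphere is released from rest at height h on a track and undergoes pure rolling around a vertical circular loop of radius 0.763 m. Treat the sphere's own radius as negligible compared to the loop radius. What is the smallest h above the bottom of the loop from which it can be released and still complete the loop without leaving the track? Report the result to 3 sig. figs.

With I = (2/3)MR², the ratio k = I/(MR²) is 2/3.
At the top of the loop, the minimum-contact condition is Mg = Mv_top²/r, so v_top² = gr.
With ω = v/R, the kinetic energy at speed v is ½(1+k)Mv² = (5/6)Mv².
Energy conservation from release (height h) to the top (height 2r): Mgh = Mg(2r) + (5/6)M·gr.
Thus h_min = 2r + (1+k)r/2 = r(2 + 1.667/2) = 0.763 × 2.833 ≈ 2.16 m.

h_min ≈ 2.16 m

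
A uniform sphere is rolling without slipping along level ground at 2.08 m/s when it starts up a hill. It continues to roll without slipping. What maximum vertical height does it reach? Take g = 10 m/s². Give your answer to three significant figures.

For this body I = (2/5)MR², i.e. k = I/(MR²) = 0.4.
Rolling without slipping gives ω = v/R, so the total kinetic energy is ½Mv² + ½Iω² = ½(1+k)Mv² = (7/10)Mv².
At the top the kinetic energy is zero, so (7/10)Mv₀² = Mgh.
Thus h = (1+k)v₀²/(2g) = 1.4 × 2.08² / (2 × 10) ≈ 0.303 m.

h ≈ 0.303 m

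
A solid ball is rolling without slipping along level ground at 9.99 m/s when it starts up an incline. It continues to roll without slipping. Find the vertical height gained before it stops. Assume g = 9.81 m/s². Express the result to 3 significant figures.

Here I = (2/5)MR², so the shape factor k = I/(MR²) = 0.4.
Pure rolling means v = ωR; then KE = ½Mv² + ½I(v/R)² = ½(1+k)Mv² = (7/10)Mv².
All of this converts to potential energy at the highest point: (7/10)Mv₀² = Mgh.
Thus h = (1+k)v₀²/(2g) = 1.4 × 9.99² / (2 × 9.81) ≈ 7.12 m.

h ≈ 7.12 m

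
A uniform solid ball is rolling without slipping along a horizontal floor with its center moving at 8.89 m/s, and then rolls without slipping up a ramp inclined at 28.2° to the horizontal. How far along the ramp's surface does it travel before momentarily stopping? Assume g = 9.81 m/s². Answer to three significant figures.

For this body I = (2/5)MR², i.e. k = I/(MR²) = 0.4.
Rolling without slipping gives ω = v/R, so the total kinetic energy is ½Mv² + ½Iω² = ½(1+k)Mv² = (7/10)Mv².
Setting this equal to Mgh gives the vertical rise h = (1+k)v₀²/(2g) = 1.4×8.89²/(2×9.81) = 5.639 m.
Along the incline, d = h/sinθ = 5.639/sin28.2° ≈ 11.9 m.

d ≈ 11.9 m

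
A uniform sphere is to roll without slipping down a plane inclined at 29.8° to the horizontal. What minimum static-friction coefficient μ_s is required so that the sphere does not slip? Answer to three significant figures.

μ_min ≈ 0.164

Here I = (2/5)MR², so the shape factor k = I/(MR²) = 0.4.
Newton's second law down the slope: Mg sinθ − f = Ma. The torque equation fR = Iα (with α = a/R) gives f = kMa.
These give a = g sinθ/(1+k) and the required friction f = kMg sinθ/(1+k).
The normal force is N = Mg cosθ, so μ_min = f/N = k tanθ/(1+k).
μ_min = 0.4 × tan29.8° / 1.4 ≈ 0.164.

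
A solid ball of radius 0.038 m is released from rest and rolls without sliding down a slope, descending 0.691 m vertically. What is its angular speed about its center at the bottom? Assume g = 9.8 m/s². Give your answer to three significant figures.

For this body I = (2/5)MR², i.e. k = I/(MR²) = 0.4.
Since it rolls without slipping, ω = v/R and KE = ½Mv² + ½Iω² = ½(1+k)Mv² = (7/10)Mv².
Energy conservation Mgh = ½(1+k)Mv² gives v = √(2gh/(1+k)) = √(2 × 9.8 × 0.691 / 1.4) = 3.11 m/s.
Then ω = v/R = 3.11 / 0.038 ≈ 81.9 rad/s.

ω ≈ 81.9 rad/s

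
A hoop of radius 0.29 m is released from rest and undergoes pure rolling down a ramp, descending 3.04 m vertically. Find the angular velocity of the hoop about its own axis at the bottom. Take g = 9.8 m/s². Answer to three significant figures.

ω ≈ 18.8 rad/s

With I = MR², the ratio k = I/(MR²) is 1.
The rolling condition ω = v/R makes the rotational term ½I(v/R)² = ½kMv², so KE_total = ½(1+k)Mv² = Mv².
Energy conservation Mgh = ½(1+k)Mv² gives v = √(2gh/(1+k)) = √(2 × 9.8 × 3.04 / 2) = 5.458 m/s.
Then ω = v/R = 5.458 / 0.29 ≈ 18.8 rad/s.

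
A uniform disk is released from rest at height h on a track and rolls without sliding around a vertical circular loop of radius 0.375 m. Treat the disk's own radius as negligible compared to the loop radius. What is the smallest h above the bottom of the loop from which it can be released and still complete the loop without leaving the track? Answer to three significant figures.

With I = (1/2)MR², the ratio k = I/(MR²) is 0.5.
At the top, contact is just lost when gravity alone supplies the centripetal force: Mg = Mv_top²/r, i.e. v_top² = gr.
With ω = v/R, the kinetic energy at speed v is ½(1+k)Mv² = (3/4)Mv².
Energy conservation from release (height h) to the top (height 2r): Mgh = Mg(2r) + (3/4)M·gr.
Thus h_min = 2r + (1+k)r/2 = r(2 + 1.5/2) = 0.375 × 2.75 ≈ 1.03 m.

h_min ≈ 1.03 m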